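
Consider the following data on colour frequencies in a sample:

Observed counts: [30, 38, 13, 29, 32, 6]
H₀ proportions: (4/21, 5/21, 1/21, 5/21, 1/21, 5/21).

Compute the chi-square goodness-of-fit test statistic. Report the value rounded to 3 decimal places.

n = 148; E_i = n·p_i = [28.19, 35.24, 7.05, 35.24, 7.05, 35.24]
χ² = (30−28.19)²/28.19 + (38−35.24)²/35.24 + (13−7.05)²/7.05 + (29−35.24)²/35.24 + (32−7.05)²/7.05 + (6−35.24)²/35.24 = 119.0689
df = 5

test statistic = 119.069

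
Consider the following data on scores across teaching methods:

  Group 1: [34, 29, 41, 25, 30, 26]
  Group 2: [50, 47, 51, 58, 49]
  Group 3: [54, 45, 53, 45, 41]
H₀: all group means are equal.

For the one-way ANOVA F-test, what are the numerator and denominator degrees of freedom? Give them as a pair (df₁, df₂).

k = 3 groups, N = 16 total
df = (k−1, N−k) = (3−1, 16−3) = (2, 13)

degrees of freedom = [2, 13]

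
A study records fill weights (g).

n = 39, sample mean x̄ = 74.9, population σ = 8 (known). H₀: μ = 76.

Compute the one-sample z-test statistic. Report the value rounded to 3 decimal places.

test statistic = -0.859

SE = σ/√n = 8/√39 = 1.2810
z = (x̄−μ₀)/SE = (74.9−76)/1.2810 = -0.8587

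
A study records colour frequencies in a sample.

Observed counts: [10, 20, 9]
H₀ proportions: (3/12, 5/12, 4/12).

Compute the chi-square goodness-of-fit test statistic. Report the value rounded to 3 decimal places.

n = 39; E_i = n·p_i = [9.75, 16.25, 13.00]
χ² = (10−9.75)²/9.75 + (20−16.25)²/16.25 + (9−13.00)²/13.00 = 2.1026
df = 2

test statistic = 2.103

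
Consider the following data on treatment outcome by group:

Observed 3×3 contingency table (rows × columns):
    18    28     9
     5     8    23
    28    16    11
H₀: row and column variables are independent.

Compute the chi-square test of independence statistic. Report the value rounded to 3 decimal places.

Row totals [55, 36, 55], col totals [51, 52, 43], n=146
χ² = (18−19.21)²/19.21 + (28−19.59)²/19.59 + (9−16.20)²/16.20 + (5−12.58)²/12.58 + (8−12.82)²/12.82 + (23−10.60)²/10.60 + (28−19.21)²/19.21 + (16−19.59)²/19.59 + (11−16.20)²/16.20 = 34.1046
df = 4

test statistic = 34.105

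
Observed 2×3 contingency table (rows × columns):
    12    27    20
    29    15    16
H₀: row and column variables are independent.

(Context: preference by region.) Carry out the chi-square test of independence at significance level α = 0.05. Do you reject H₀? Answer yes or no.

Row totals [59, 60], col totals [41, 42, 36], n=119
χ² = (12−20.33)²/20.33 + (27−20.82)²/20.82 + (20−17.85)²/17.85 + (29−20.67)²/20.67 + (15−21.18)²/21.18 + (16−18.15)²/18.15 = 10.9142
df = 2
p-value (upper-tail) = 0.00427
At α=0.05: p < α → reject H₀

reject H₀: yes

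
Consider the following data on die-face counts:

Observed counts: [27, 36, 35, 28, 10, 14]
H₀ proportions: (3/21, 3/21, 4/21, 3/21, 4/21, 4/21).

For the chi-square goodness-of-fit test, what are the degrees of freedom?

degrees of freedom = 5

df = k − 1 = 6 − 1 = 5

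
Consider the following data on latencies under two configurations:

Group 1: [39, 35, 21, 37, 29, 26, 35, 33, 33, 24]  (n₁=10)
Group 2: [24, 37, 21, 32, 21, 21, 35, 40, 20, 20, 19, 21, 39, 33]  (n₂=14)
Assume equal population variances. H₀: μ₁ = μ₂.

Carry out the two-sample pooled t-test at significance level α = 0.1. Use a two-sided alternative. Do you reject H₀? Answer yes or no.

x̄₁=31.200, s₁=5.940, n₁=10
x̄₂=27.357, s₂=8.092, n₂=14
s_p² = [9·5.940² + 13·8.092²]/22 = 53.1279
SE = √(s_p²·(1/10+1/14)) = 3.0179
t = (31.200−27.357)/3.0179 = 1.2734
df = 22
p-value (two-sided) = 0.21618
At α=0.1: p ≥ α → fail to reject H₀

reject H₀: no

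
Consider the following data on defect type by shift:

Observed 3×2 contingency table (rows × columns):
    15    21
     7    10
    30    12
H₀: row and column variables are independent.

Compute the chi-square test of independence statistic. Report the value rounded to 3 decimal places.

Row totals [36, 17, 42], col totals [52, 43], n=95
χ² = (15−19.71)²/19.71 + (21−16.29)²/16.29 + (7−9.31)²/9.31 + (10−7.69)²/7.69 + (30−22.99)²/22.99 + (12−19.01)²/19.01 = 8.4671
df = 2

test statistic = 8.467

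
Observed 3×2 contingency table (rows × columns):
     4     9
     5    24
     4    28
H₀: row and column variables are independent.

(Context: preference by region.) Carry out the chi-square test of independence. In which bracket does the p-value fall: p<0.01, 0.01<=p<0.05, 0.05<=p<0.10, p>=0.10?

p-value bracket: p>=0.10

Row totals [13, 29, 32], col totals [13, 61], n=74
χ² = (4−2.28)²/2.28 + (9−10.72)²/10.72 + (5−5.09)²/5.09 + (24−23.91)²/23.91 + (4−5.62)²/5.62 + (28−26.38)²/26.38 = 2.1342
df = 2
p-value (upper-tail) = 0.34401
→ bracket: p>=0.10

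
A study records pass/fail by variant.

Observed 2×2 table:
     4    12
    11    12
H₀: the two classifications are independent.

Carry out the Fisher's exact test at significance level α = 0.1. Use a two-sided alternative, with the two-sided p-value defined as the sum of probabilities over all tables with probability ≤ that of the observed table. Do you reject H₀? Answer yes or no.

reject H₀: no

Margins: r₁=16, r₂=23, c₁=15, c₂=24, n=39
p_obs = C(16,4)·C(23,11)/C(39,15); sum pmf over tables with pmf ≤ p_obs
p-value (two-sided) = 0.19232
At α=0.1: p ≥ α → fail to reject H₀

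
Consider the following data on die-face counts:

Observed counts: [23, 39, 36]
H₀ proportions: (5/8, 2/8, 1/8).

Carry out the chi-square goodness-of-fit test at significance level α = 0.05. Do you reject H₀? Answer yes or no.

reject H₀: yes

n = 98; E_i = n·p_i = [61.25, 24.50, 12.25]
χ² = (23−61.25)²/61.25 + (39−24.50)²/24.50 + (36−12.25)²/12.25 = 78.5143
df = 2
p-value (upper-tail) = 0.00000
At α=0.05: p < α → reject H₀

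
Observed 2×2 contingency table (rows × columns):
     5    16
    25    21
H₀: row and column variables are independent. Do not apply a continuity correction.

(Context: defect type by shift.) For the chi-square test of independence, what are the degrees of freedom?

degrees of freedom = 1

df = (r−1)(c−1) = (2−1)·(2−1) = 1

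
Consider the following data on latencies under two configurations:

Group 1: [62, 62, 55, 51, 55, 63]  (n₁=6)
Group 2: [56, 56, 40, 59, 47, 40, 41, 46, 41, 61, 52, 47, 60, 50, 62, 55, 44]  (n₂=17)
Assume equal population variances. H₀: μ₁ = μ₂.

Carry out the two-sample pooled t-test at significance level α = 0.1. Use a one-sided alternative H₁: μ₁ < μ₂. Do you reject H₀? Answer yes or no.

reject H₀: no

x̄₁=58.000, s₁=4.980, n₁=6
x̄₂=50.412, s₂=7.811, n₂=17
s_p² = [5·4.980² + 16·7.811²]/21 = 52.3866
SE = √(s_p²·(1/6+1/17)) = 3.4370
t = (58.000−50.412)/3.4370 = 2.2078
df = 21
p-value (one-sided, H₁ less) = 0.98074
At α=0.1: p ≥ α → fail to reject H₀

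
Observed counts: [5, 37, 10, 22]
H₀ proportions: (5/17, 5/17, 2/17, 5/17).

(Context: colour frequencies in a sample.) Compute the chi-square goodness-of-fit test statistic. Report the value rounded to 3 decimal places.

test statistic = 23.773

n = 74; E_i = n·p_i = [21.76, 21.76, 8.71, 21.76]
χ² = (5−21.76)²/21.76 + (37−21.76)²/21.76 + (10−8.71)²/8.71 + (22−21.76)²/21.76 = 23.7730
df = 3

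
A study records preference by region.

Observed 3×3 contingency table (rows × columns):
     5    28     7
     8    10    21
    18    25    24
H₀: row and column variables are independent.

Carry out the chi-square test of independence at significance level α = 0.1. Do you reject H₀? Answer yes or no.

reject H₀: yes

Row totals [40, 39, 67], col totals [31, 63, 52], n=146
χ² = (5−8.49)²/8.49 + (28−17.26)²/17.26 + (7−14.25)²/14.25 + (8−8.28)²/8.28 + (10−16.83)²/16.83 + (21−13.89)²/13.89 + (18−14.23)²/14.23 + (25−28.91)²/28.91 + (24−23.86)²/23.86 = 19.7557
df = 4
p-value (upper-tail) = 0.00056
At α=0.1: p < α → reject H₀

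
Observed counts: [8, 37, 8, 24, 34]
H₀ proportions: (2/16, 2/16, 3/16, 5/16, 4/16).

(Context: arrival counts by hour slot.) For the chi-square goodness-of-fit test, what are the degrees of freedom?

degrees of freedom = 4

df = k − 1 = 5 − 1 = 4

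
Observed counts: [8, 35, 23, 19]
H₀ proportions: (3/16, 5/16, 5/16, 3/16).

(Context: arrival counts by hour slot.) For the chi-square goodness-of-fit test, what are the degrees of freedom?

degrees of freedom = 3

df = k − 1 = 4 − 1 = 3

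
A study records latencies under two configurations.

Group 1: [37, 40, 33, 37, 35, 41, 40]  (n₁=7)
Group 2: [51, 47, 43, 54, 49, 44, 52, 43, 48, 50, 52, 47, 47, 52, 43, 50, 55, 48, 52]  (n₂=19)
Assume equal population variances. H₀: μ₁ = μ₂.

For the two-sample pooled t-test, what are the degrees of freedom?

degrees of freedom = 24

df = n₁ + n₂ − 2 = 7 + 19 − 2 = 24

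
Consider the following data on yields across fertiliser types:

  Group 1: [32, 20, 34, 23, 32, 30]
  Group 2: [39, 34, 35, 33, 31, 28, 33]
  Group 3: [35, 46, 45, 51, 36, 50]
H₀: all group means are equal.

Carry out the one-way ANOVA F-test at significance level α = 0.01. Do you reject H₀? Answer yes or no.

reject H₀: yes

Group means [28.50, 33.29, 43.83], grand mean 35.105
SSB = Σnᵢ(x̄ᵢ−x̄)² = 742.028; SSW = ΣΣ(x−x̄ᵢ)² = 463.762
MSB = 742.028/2 = 371.0138; MSW = 463.762/16 = 28.9851
F = MSB/MSW = 12.8001
df = (2, 16)
p-value (upper-tail) = 0.00048
At α=0.01: p < α → reject H₀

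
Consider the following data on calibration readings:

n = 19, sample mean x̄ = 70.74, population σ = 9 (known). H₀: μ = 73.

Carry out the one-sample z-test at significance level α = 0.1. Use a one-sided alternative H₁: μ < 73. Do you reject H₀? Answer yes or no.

SE = σ/√n = 9/√19 = 2.0647
z = (x̄−μ₀)/SE = (70.74−73)/2.0647 = -1.0946
p-value (one-sided, H₁ less) = 0.13685
At α=0.1: p ≥ α → fail to reject H₀

reject H₀: no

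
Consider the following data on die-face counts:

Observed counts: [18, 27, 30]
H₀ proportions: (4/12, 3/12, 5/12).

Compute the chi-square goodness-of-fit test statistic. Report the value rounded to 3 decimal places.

test statistic = 5.640

n = 75; E_i = n·p_i = [25.00, 18.75, 31.25]
χ² = (18−25.00)²/25.00 + (27−18.75)²/18.75 + (30−31.25)²/31.25 = 5.6400
df = 2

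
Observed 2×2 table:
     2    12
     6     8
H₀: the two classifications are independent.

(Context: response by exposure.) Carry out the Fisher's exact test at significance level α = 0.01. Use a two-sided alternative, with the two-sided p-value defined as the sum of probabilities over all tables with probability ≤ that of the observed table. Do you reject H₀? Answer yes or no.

Margins: r₁=14, r₂=14, c₁=8, c₂=20, n=28
p_obs = C(14,2)·C(14,6)/C(28,8); sum pmf over tables with pmf ≤ p_obs
p-value (two-sided) = 0.20870
At α=0.01: p ≥ α → fail to reject H₀

reject H₀: no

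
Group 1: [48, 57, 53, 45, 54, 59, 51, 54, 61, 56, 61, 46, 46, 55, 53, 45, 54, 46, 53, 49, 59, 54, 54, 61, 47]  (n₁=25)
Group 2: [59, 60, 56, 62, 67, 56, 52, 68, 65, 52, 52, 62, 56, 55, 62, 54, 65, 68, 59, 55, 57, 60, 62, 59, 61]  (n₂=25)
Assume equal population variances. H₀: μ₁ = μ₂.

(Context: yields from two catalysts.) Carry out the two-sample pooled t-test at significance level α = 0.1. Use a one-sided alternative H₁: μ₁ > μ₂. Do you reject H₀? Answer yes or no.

reject H₀: no

x̄₁=52.840, s₁=5.218, n₁=25
x̄₂=59.360, s₂=4.881, n₂=25
s_p² = [24·5.218² + 24·4.881²]/48 = 25.5233
SE = √(s_p²·(1/25+1/25)) = 1.4289
t = (52.840−59.360)/1.4289 = -4.5628
df = 48
p-value (one-sided, H₁ greater) = 0.99998
At α=0.1: p ≥ α → fail to reject H₀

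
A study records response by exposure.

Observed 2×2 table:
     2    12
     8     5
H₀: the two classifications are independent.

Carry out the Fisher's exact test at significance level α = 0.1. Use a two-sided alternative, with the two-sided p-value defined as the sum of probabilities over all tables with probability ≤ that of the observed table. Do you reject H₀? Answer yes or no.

Margins: r₁=14, r₂=13, c₁=10, c₂=17, n=27
p_obs = C(14,2)·C(13,8)/C(27,10); sum pmf over tables with pmf ≤ p_obs
p-value (two-sided) = 0.01831
At α=0.1: p < α → reject H₀

reject H₀: yes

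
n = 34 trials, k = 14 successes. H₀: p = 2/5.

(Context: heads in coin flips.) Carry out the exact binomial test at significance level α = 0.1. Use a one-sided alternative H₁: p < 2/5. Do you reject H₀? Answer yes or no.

Exact binomial: n=34, k=14, p₀=2/5=0.4000
P(X≤14) from Σ C(n,i)·p₀^i·(1−p₀)^(n−i)
p-value (one-sided, H₁ less) = 0.62740
At α=0.1: p ≥ α → fail to reject H₀

reject H₀: no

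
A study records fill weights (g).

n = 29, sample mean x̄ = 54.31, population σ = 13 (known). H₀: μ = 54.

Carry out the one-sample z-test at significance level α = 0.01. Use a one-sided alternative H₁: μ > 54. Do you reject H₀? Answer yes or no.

reject H₀: no

SE = σ/√n = 13/√29 = 2.4140
z = (x̄−μ₀)/SE = (54.31−54)/2.4140 = 0.1284
p-value (one-sided, H₁ greater) = 0.44891
At α=0.01: p ≥ α → fail to reject H₀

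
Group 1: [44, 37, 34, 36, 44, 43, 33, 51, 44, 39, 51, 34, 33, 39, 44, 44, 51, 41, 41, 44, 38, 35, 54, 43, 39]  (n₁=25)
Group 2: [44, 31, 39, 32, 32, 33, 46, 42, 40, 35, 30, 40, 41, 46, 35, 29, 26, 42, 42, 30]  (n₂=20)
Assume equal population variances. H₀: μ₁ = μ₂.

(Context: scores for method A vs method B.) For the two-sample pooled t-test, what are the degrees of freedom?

degrees of freedom = 43

df = n₁ + n₂ − 2 = 25 + 20 − 2 = 43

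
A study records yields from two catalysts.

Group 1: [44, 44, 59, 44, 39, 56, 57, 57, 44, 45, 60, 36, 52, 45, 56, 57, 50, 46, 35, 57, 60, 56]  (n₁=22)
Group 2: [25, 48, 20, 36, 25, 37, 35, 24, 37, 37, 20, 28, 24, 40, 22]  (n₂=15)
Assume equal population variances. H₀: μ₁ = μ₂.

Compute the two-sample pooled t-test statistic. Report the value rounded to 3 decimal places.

test statistic = 7.065

x̄₁=49.955, s₁=7.991, n₁=22
x̄₂=30.533, s₂=8.526, n₂=15
s_p² = [21·7.991² + 14·8.526²]/35 = 67.3911
SE = √(s_p²·(1/22+1/15)) = 2.7488
t = (49.955−30.533)/2.7488 = 7.0653
df = 35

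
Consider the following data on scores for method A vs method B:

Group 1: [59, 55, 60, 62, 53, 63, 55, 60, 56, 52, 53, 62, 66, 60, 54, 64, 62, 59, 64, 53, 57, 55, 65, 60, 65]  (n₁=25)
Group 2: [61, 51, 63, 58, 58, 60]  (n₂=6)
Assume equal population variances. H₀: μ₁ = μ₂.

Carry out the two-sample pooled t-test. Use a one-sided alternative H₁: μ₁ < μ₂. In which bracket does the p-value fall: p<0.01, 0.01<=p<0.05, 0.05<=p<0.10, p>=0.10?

p-value bracket: p>=0.10

x̄₁=58.960, s₁=4.383, n₁=25
x̄₂=58.500, s₂=4.135, n₂=6
s_p² = [24·4.383² + 5·4.135²]/29 = 18.8434
SE = √(s_p²·(1/25+1/6)) = 1.9734
t = (58.960−58.500)/1.9734 = 0.2331
df = 29
p-value (one-sided, H₁ less) = 0.59134
→ bracket: p>=0.10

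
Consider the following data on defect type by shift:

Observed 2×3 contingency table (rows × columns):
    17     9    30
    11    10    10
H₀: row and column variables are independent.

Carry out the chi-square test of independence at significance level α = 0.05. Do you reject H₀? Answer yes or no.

Row totals [56, 31], col totals [28, 19, 40], n=87
χ² = (17−18.02)²/18.02 + (9−12.23)²/12.23 + (30−25.75)²/25.75 + (11−9.98)²/9.98 + (10−6.77)²/6.77 + (10−14.25)²/14.25 = 4.5284
df = 2
p-value (upper-tail) = 0.10392
At α=0.05: p ≥ α → fail to reject H₀

reject H₀: no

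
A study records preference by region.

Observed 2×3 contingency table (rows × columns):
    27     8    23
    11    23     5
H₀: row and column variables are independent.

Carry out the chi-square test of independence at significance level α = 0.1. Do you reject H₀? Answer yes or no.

reject H₀: yes

Row totals [58, 39], col totals [38, 31, 28], n=97
χ² = (27−22.72)²/22.72 + (8−18.54)²/18.54 + (23−16.74)²/16.74 + (11−15.28)²/15.28 + (23−12.46)²/12.46 + (5−11.26)²/11.26 = 22.7163
df = 2
p-value (upper-tail) = 0.00001
At α=0.1: p < α → reject H₀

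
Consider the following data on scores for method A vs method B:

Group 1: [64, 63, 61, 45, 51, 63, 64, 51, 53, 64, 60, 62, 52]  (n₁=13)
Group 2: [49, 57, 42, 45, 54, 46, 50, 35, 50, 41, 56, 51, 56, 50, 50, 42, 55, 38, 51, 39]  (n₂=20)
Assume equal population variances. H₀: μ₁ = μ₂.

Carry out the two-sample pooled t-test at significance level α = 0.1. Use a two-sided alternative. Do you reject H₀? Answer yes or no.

reject H₀: yes

x̄₁=57.923, s₁=6.551, n₁=13
x̄₂=47.850, s₂=6.540, n₂=20
s_p² = [12·6.551² + 19·6.540²]/31 = 42.8217
SE = √(s_p²·(1/13+1/20)) = 2.3313
t = (57.923−47.850)/2.3313 = 4.3208
df = 31
p-value (two-sided) = 0.00015
At α=0.1: p < α → reject H₀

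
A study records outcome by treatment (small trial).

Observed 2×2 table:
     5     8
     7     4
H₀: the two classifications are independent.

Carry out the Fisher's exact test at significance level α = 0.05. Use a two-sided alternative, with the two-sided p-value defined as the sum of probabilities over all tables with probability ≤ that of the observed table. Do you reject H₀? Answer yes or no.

reject H₀: no

Margins: r₁=13, r₂=11, c₁=12, c₂=12, n=24
p_obs = C(13,5)·C(11,7)/C(24,12); sum pmf over tables with pmf ≤ p_obs
p-value (two-sided) = 0.41365
At α=0.05: p ≥ α → fail to reject H₀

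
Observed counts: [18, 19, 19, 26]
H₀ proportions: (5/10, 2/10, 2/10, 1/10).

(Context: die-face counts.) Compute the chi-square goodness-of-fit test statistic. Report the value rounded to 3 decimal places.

n = 82; E_i = n·p_i = [41.00, 16.40, 16.40, 8.20]
χ² = (18−41.00)²/41.00 + (19−16.40)²/16.40 + (19−16.40)²/16.40 + (26−8.20)²/8.20 = 52.3659
df = 3

test statistic = 52.366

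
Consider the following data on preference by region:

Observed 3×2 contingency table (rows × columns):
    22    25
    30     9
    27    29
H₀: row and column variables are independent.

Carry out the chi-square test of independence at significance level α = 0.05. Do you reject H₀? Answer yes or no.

Row totals [47, 39, 56], col totals [79, 63], n=142
χ² = (22−26.15)²/26.15 + (25−20.85)²/20.85 + (30−21.70)²/21.70 + (9−17.30)²/17.30 + (27−31.15)²/31.15 + (29−24.85)²/24.85 = 9.8934
df = 2
p-value (upper-tail) = 0.00711
At α=0.05: p < α → reject H₀

reject H₀: yes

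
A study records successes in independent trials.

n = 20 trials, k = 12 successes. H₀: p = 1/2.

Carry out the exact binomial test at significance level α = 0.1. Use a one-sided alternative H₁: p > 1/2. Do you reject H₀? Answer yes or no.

Exact binomial: n=20, k=12, p₀=1/2=0.5000
P(X≥12) from Σ C(n,i)·p₀^i·(1−p₀)^(n−i)
p-value (one-sided, H₁ greater) = 0.25172
At α=0.1: p ≥ α → fail to reject H₀

reject H₀: no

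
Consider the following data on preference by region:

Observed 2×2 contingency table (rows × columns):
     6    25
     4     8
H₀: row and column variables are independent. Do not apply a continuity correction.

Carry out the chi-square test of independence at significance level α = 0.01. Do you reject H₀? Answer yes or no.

reject H₀: no

Row totals [31, 12], col totals [10, 33], n=43
χ² = (6−7.21)²/7.21 + (25−23.79)²/23.79 + (4−2.79)²/2.79 + (8−9.21)²/9.21 = 0.9471
df = 1
p-value (upper-tail) = 0.33045
At α=0.01: p ≥ α → fail to reject H₀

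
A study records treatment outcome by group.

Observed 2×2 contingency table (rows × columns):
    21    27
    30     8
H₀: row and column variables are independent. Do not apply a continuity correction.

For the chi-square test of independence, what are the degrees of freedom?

degrees of freedom = 1

df = (r−1)(c−1) = (2−1)·(2−1) = 1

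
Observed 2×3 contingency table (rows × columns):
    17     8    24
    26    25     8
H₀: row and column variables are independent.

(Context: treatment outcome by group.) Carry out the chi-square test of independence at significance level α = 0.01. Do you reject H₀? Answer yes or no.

Row totals [49, 59], col totals [43, 33, 32], n=108
χ² = (17−19.51)²/19.51 + (8−14.97)²/14.97 + (24−14.52)²/14.52 + (26−23.49)²/23.49 + (25−18.03)²/18.03 + (8−17.48)²/17.48 = 17.8686
df = 2
p-value (upper-tail) = 0.00013
At α=0.01: p < α → reject H₀

reject H₀: yes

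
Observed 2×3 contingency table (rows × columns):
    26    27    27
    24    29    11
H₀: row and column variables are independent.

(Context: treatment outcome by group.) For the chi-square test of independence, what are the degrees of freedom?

df = (r−1)(c−1) = (2−1)·(3−1) = 2

degrees of freedom = 2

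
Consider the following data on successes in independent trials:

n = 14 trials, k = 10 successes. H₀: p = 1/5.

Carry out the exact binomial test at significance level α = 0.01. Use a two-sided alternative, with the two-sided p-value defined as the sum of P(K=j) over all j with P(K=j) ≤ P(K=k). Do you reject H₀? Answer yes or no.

Exact binomial: n=14, k=10, p₀=1/5=0.2000
P(X=j) = C(n,j)·p₀^j·(1−p₀)^(n−j); p = Σ P(X=j) over j with P(X=j) ≤ P(X=10)
p-value (two-sided) = 0.00005
At α=0.01: p < α → reject H₀

reject H₀: yes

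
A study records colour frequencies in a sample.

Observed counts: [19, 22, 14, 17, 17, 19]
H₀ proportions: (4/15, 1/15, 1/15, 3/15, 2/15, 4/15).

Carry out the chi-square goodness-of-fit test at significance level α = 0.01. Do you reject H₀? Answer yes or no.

reject H₀: yes

n = 108; E_i = n·p_i = [28.80, 7.20, 7.20, 21.60, 14.40, 28.80]
χ² = (19−28.80)²/28.80 + (22−7.20)²/7.20 + (14−7.20)²/7.20 + (17−21.60)²/21.60 + (17−14.40)²/14.40 + (19−28.80)²/28.80 = 44.9630
df = 5
p-value (upper-tail) = 0.00000
At α=0.01: p < α → reject H₀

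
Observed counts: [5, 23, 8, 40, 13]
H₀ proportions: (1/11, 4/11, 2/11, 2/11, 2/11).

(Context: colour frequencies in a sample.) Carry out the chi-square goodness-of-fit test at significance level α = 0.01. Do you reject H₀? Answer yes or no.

n = 89; E_i = n·p_i = [8.09, 32.36, 16.18, 16.18, 16.18]
χ² = (5−8.09)²/8.09 + (23−32.36)²/32.36 + (8−16.18)²/16.18 + (40−16.18)²/16.18 + (13−16.18)²/16.18 = 43.7107
df = 4
p-value (upper-tail) = 0.00000
At α=0.01: p < α → reject H₀

reject H₀: yes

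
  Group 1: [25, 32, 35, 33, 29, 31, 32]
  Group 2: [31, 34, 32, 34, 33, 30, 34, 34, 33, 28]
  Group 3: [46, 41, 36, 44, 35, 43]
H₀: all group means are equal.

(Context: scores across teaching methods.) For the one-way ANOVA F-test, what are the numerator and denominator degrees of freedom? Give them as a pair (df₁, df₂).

degrees of freedom = [2, 20]

k = 3 groups, N = 23 total
df = (k−1, N−k) = (3−1, 23−3) = (2, 20)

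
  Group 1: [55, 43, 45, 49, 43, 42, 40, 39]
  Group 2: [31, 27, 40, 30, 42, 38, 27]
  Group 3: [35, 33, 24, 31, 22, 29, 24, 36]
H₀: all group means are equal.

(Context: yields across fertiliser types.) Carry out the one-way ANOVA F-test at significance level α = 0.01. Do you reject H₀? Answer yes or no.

Group means [44.50, 33.57, 29.25], grand mean 35.870
SSB = Σnᵢ(x̄ᵢ−x̄)² = 983.394; SSW = ΣΣ(x−x̄ᵢ)² = 633.214
MSB = 983.394/2 = 491.6972; MSW = 633.214/20 = 31.6607
F = MSB/MSW = 15.5302
df = (2, 20)
p-value (upper-tail) = 0.00009
At α=0.01: p < α → reject H₀

reject H₀: yes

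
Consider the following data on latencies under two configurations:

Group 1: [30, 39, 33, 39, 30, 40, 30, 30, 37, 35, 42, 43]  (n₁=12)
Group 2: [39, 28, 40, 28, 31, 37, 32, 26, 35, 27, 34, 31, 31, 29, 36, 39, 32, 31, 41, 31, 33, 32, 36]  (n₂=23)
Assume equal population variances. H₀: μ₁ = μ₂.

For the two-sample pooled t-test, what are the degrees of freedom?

degrees of freedom = 33

df = n₁ + n₂ − 2 = 12 + 23 − 2 = 33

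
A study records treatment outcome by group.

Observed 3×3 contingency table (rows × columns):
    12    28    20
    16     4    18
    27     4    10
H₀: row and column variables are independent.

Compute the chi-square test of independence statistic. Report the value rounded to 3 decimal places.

Row totals [60, 38, 41], col totals [55, 36, 48], n=139
χ² = (12−23.74)²/23.74 + (28−15.54)²/15.54 + (20−20.72)²/20.72 + (16−15.04)²/15.04 + (4−9.84)²/9.84 + (18−13.12)²/13.12 + (27−16.22)²/16.22 + (4−10.62)²/10.62 + (10−14.16)²/14.16 = 33.6711
df = 4

test statistic = 33.671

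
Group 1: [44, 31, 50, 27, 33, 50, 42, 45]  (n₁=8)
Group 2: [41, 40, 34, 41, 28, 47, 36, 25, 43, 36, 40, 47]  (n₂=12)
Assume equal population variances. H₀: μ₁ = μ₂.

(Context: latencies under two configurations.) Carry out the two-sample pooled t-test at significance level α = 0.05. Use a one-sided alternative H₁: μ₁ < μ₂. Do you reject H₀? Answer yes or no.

reject H₀: no

x̄₁=40.250, s₁=8.812, n₁=8
x̄₂=38.167, s₂=6.780, n₂=12
s_p² = [7·8.812² + 11·6.780²]/18 = 58.2870
SE = √(s_p²·(1/8+1/12)) = 3.4847
t = (40.250−38.167)/3.4847 = 0.5979
df = 18
p-value (one-sided, H₁ less) = 0.72131
At α=0.05: p ≥ α → fail to reject H₀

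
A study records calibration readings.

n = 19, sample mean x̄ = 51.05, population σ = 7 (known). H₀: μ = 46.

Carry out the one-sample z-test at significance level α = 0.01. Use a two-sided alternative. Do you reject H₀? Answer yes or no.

reject H₀: yes

SE = σ/√n = 7/√19 = 1.6059
z = (x̄−μ₀)/SE = (51.05−46)/1.6059 = 3.1446
p-value (two-sided) = 0.00166
At α=0.01: p < α → reject H₀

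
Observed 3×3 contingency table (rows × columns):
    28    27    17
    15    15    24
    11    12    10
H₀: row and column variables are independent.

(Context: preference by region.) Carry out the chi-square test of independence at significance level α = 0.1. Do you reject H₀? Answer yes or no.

reject H₀: no

Row totals [72, 54, 33], col totals [54, 54, 51], n=159
χ² = (28−24.45)²/24.45 + (27−24.45)²/24.45 + (17−23.09)²/23.09 + (15−18.34)²/18.34 + (15−18.34)²/18.34 + (24−17.32)²/17.32 + (11−11.21)²/11.21 + (12−11.21)²/11.21 + (10−10.58)²/10.58 = 6.2723
df = 4
p-value (upper-tail) = 0.17972
At α=0.1: p ≥ α → fail to reject H₀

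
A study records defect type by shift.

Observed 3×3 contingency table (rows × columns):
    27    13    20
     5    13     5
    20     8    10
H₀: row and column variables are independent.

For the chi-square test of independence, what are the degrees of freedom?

degrees of freedom = 4

df = (r−1)(c−1) = (3−1)·(3−1) = 4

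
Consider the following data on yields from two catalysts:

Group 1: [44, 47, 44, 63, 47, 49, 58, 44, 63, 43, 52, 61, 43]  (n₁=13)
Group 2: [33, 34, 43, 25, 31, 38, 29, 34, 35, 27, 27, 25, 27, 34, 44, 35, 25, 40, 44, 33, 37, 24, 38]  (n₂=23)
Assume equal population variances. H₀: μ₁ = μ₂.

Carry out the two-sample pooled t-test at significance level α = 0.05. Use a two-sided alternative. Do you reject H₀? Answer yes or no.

x̄₁=50.615, s₁=7.890, n₁=13
x̄₂=33.130, s₂=6.283, n₂=23
s_p² = [12·7.890² + 22·6.283²]/34 = 47.5202
SE = √(s_p²·(1/13+1/23)) = 2.3920
t = (50.615−33.130)/2.3920 = 7.3099
df = 34
p-value (two-sided) = 0.00000
At α=0.05: p < α → reject H₀

reject H₀: yes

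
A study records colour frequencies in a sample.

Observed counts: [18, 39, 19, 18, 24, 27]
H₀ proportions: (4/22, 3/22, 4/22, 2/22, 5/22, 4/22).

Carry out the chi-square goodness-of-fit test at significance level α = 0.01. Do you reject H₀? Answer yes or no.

reject H₀: yes

n = 145; E_i = n·p_i = [26.36, 19.77, 26.36, 13.18, 32.95, 26.36]
χ² = (18−26.36)²/26.36 + (39−19.77)²/19.77 + (19−26.36)²/26.36 + (18−13.18)²/13.18 + (24−32.95)²/32.95 + (27−26.36)²/26.36 = 27.6166
df = 5
p-value (upper-tail) = 0.00004
At α=0.01: p < α → reject H₀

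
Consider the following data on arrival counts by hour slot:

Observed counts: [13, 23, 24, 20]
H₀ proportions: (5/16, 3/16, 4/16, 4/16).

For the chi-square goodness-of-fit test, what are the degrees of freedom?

degrees of freedom = 3

df = k − 1 = 4 − 1 = 3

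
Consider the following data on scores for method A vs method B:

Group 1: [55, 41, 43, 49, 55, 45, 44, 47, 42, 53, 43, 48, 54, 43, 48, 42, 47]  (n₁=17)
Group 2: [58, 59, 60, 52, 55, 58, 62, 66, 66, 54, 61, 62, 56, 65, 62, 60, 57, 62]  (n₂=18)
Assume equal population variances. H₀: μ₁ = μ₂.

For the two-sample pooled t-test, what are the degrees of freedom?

degrees of freedom = 33

df = n₁ + n₂ − 2 = 17 + 18 − 2 = 33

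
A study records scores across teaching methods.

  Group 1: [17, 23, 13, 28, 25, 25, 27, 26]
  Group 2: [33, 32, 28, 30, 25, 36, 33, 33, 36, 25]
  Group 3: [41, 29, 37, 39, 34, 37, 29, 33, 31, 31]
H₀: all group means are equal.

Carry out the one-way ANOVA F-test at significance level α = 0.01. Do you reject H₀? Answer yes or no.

Group means [23.00, 31.10, 34.10], grand mean 29.857
SSB = Σnᵢ(x̄ᵢ−x̄)² = 571.629; SSW = ΣΣ(x−x̄ᵢ)² = 499.800
MSB = 571.629/2 = 285.8143; MSW = 499.800/25 = 19.9920
F = MSB/MSW = 14.2964
df = (2, 25)
p-value (upper-tail) = 0.00007
At α=0.01: p < α → reject H₀

reject H₀: yes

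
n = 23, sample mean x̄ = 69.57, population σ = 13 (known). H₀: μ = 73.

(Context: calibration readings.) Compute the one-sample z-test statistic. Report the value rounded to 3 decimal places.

test statistic = -1.265

SE = σ/√n = 13/√23 = 2.7107
z = (x̄−μ₀)/SE = (69.57−73)/2.7107 = -1.2654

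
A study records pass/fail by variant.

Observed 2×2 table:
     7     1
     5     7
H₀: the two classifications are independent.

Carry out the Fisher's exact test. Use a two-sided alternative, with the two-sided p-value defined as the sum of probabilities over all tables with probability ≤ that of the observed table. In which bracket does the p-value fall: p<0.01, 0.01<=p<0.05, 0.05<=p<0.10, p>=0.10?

p-value bracket: 0.05<=p<0.10

Margins: r₁=8, r₂=12, c₁=12, c₂=8, n=20
p_obs = C(8,7)·C(12,5)/C(20,12); sum pmf over tables with pmf ≤ p_obs
p-value (two-sided) = 0.06967
→ bracket: 0.05<=p<0.10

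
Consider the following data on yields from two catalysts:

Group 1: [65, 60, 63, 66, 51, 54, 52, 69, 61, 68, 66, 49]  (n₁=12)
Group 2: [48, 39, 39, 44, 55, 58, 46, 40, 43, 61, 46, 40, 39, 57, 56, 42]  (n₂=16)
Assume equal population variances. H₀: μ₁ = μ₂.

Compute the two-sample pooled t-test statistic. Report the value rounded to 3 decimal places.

test statistic = 4.641

x̄₁=60.333, s₁=7.088, n₁=12
x̄₂=47.062, s₂=7.767, n₂=16
s_p² = [11·7.088² + 15·7.767²]/26 = 56.0617
SE = √(s_p²·(1/12+1/16)) = 2.8593
t = (60.333−47.062)/2.8593 = 4.6413
df = 26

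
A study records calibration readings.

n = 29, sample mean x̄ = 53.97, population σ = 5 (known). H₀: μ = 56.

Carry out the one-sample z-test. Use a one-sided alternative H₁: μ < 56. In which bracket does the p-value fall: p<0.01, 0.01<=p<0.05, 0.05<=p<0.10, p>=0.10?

p-value bracket: 0.01<=p<0.05

SE = σ/√n = 5/√29 = 0.9285
z = (x̄−μ₀)/SE = (53.97−56)/0.9285 = -2.1864
p-value (one-sided, H₁ less) = 0.01439
→ bracket: 0.01<=p<0.05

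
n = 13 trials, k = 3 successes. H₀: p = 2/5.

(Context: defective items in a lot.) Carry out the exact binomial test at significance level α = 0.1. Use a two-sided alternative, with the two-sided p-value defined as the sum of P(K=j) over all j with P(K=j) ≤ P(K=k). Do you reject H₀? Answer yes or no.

Exact binomial: n=13, k=3, p₀=2/5=0.4000
P(X=j) = C(n,j)·p₀^j·(1−p₀)^(n−j); p = Σ P(X=j) over j with P(X=j) ≤ P(X=3)
p-value (two-sided) = 0.26625
At α=0.1: p ≥ α → fail to reject H₀

reject H₀: no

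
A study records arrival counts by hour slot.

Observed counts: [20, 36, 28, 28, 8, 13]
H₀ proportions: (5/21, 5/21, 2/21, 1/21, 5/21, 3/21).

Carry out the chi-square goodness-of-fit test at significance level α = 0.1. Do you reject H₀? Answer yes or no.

n = 133; E_i = n·p_i = [31.67, 31.67, 12.67, 6.33, 31.67, 19.00]
χ² = (20−31.67)²/31.67 + (36−31.67)²/31.67 + (28−12.67)²/12.67 + (28−6.33)²/6.33 + (8−31.67)²/31.67 + (13−19.00)²/19.00 = 117.1579
df = 5
p-value (upper-tail) = 0.00000
At α=0.1: p < α → reject H₀

reject H₀: yes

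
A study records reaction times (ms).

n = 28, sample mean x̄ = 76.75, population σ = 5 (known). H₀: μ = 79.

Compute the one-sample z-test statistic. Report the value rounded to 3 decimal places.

SE = σ/√n = 5/√28 = 0.9449
z = (x̄−μ₀)/SE = (76.75−79)/0.9449 = -2.3812

test statistic = -2.381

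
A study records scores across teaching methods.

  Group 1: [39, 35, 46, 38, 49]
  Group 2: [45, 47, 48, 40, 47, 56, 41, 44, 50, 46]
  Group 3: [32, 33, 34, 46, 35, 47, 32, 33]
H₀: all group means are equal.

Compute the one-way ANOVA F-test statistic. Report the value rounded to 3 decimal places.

test statistic = 7.313

Group means [41.40, 46.40, 36.50], grand mean 41.870
SSB = Σnᵢ(x̄ᵢ−x̄)² = 437.009; SSW = ΣΣ(x−x̄ᵢ)² = 597.600
MSB = 437.009/2 = 218.5043; MSW = 597.600/20 = 29.8800
F = MSB/MSW = 7.3127
df = (2, 20)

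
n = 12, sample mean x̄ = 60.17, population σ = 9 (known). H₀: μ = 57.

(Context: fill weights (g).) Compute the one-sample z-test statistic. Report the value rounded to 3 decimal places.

SE = σ/√n = 9/√12 = 2.5981
z = (x̄−μ₀)/SE = (60.17−57)/2.5981 = 1.2201

test statistic = 1.220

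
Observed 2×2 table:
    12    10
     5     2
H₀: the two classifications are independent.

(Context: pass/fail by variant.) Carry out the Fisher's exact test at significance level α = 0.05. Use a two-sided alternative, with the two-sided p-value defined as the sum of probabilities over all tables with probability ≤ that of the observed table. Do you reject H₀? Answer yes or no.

reject H₀: no

Margins: r₁=22, r₂=7, c₁=17, c₂=12, n=29
p_obs = C(22,12)·C(7,5)/C(29,17); sum pmf over tables with pmf ≤ p_obs
p-value (two-sided) = 0.66453
At α=0.05: p ≥ α → fail to reject H₀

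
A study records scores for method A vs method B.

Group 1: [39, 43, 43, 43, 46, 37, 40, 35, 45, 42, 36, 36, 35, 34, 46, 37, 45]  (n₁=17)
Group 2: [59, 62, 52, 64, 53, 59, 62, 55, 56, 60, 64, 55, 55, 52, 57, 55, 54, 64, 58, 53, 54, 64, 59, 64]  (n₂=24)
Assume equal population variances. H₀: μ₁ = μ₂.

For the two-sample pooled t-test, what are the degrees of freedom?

df = n₁ + n₂ − 2 = 17 + 24 − 2 = 39

degrees of freedom = 39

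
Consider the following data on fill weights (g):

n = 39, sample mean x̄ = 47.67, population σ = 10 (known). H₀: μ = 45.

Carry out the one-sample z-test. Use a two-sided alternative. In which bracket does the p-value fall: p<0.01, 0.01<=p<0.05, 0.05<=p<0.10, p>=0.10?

SE = σ/√n = 10/√39 = 1.6013
z = (x̄−μ₀)/SE = (47.67−45)/1.6013 = 1.6674
p-value (two-sided) = 0.09543
→ bracket: 0.05<=p<0.10

p-value bracket: 0.05<=p<0.10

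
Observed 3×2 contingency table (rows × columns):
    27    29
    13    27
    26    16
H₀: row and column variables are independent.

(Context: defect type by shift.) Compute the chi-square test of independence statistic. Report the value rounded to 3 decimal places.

test statistic = 7.105

Row totals [56, 40, 42], col totals [66, 72], n=138
χ² = (27−26.78)²/26.78 + (29−29.22)²/29.22 + (13−19.13)²/19.13 + (27−20.87)²/20.87 + (26−20.09)²/20.09 + (16−21.91)²/21.91 = 7.1049
df = 2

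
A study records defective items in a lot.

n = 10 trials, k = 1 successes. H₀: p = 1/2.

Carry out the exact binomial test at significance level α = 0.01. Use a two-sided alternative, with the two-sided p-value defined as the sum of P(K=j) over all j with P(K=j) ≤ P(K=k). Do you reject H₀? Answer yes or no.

Exact binomial: n=10, k=1, p₀=1/2=0.5000
P(X=j) = C(n,j)·p₀^j·(1−p₀)^(n−j); p = Σ P(X=j) over j with P(X=j) ≤ P(X=1)
p-value (two-sided) = 0.02148
At α=0.01: p ≥ α → fail to reject H₀

reject H₀: no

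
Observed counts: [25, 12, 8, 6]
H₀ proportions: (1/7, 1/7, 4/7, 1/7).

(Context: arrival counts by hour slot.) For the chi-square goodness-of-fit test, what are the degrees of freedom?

df = k − 1 = 4 − 1 = 3

degrees of freedom = 3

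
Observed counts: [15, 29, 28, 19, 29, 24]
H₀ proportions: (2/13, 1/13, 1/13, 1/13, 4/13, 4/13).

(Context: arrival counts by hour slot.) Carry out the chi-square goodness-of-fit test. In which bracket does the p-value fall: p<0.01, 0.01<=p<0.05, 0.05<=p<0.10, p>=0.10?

p-value bracket: p<0.01

n = 144; E_i = n·p_i = [22.15, 11.08, 11.08, 11.08, 44.31, 44.31]
χ² = (15−22.15)²/22.15 + (29−11.08)²/11.08 + (28−11.08)²/11.08 + (19−11.08)²/11.08 + (29−44.31)²/44.31 + (24−44.31)²/44.31 = 77.4288
df = 5
p-value (upper-tail) = 0.00000
→ bracket: p<0.01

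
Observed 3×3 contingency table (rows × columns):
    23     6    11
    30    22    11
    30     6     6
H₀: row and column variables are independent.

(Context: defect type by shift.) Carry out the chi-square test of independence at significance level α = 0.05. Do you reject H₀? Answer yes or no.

reject H₀: yes

Row totals [40, 63, 42], col totals [83, 34, 28], n=145
χ² = (23−22.90)²/22.90 + (6−9.38)²/9.38 + (11−7.72)²/7.72 + (30−36.06)²/36.06 + (22−14.77)²/14.77 + (11−12.17)²/12.17 + (30−24.04)²/24.04 + (6−9.85)²/9.85 + (6−8.11)²/8.11 = 10.8039
df = 4
p-value (upper-tail) = 0.02886
At α=0.05: p < α → reject H₀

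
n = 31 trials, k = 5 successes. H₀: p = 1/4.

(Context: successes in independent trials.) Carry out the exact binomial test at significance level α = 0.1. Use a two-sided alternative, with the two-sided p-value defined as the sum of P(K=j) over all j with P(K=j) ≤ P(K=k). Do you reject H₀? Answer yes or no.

Exact binomial: n=31, k=5, p₀=1/4=0.2500
P(X=j) = C(n,j)·p₀^j·(1−p₀)^(n−j); p = Σ P(X=j) over j with P(X=j) ≤ P(X=5)
p-value (two-sided) = 0.30486
At α=0.1: p ≥ α → fail to reject H₀

reject H₀: no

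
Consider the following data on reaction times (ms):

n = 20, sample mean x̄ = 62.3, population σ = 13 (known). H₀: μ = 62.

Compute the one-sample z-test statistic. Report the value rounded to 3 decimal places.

SE = σ/√n = 13/√20 = 2.9069
z = (x̄−μ₀)/SE = (62.3−62)/2.9069 = 0.1032

test statistic = 0.103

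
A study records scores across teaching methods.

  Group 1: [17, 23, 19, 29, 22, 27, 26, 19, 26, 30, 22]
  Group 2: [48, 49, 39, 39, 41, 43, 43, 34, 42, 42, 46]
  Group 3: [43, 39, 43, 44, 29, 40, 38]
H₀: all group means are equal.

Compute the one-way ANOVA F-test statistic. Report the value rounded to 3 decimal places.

test statistic = 53.015

Group means [23.64, 42.36, 39.43], grand mean 34.552
SSB = Σnᵢ(x̄ᵢ−x̄)² = 2148.367; SSW = ΣΣ(x−x̄ᵢ)² = 526.805
MSB = 2148.367/2 = 1074.1836; MSW = 526.805/26 = 20.2617
F = MSB/MSW = 53.0154
df = (2, 26)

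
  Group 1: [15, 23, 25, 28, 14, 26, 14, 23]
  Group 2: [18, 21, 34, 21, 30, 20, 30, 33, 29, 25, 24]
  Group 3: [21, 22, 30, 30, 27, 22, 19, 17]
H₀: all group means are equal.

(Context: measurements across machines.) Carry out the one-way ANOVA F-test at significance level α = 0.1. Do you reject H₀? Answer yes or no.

Group means [21.00, 25.91, 23.50], grand mean 23.741
SSB = Σnᵢ(x̄ᵢ−x̄)² = 112.276; SSW = ΣΣ(x−x̄ᵢ)² = 710.909
MSB = 112.276/2 = 56.1380; MSW = 710.909/24 = 29.6212
F = MSB/MSW = 1.8952
df = (2, 24)
p-value (upper-tail) = 0.17211
At α=0.1: p ≥ α → fail to reject H₀

reject H₀: no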